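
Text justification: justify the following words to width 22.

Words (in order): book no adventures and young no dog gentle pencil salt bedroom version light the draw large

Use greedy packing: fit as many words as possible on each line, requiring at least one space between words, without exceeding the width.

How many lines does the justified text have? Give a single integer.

Line 1: ['book', 'no', 'adventures', 'and'] (min_width=22, slack=0)
Line 2: ['young', 'no', 'dog', 'gentle'] (min_width=19, slack=3)
Line 3: ['pencil', 'salt', 'bedroom'] (min_width=19, slack=3)
Line 4: ['version', 'light', 'the', 'draw'] (min_width=22, slack=0)
Line 5: ['large'] (min_width=5, slack=17)
Total lines: 5

Answer: 5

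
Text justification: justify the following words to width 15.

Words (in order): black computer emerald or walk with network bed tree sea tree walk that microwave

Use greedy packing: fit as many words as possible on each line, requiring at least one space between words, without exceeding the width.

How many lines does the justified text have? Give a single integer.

Line 1: ['black', 'computer'] (min_width=14, slack=1)
Line 2: ['emerald', 'or', 'walk'] (min_width=15, slack=0)
Line 3: ['with', 'network'] (min_width=12, slack=3)
Line 4: ['bed', 'tree', 'sea'] (min_width=12, slack=3)
Line 5: ['tree', 'walk', 'that'] (min_width=14, slack=1)
Line 6: ['microwave'] (min_width=9, slack=6)
Total lines: 6

Answer: 6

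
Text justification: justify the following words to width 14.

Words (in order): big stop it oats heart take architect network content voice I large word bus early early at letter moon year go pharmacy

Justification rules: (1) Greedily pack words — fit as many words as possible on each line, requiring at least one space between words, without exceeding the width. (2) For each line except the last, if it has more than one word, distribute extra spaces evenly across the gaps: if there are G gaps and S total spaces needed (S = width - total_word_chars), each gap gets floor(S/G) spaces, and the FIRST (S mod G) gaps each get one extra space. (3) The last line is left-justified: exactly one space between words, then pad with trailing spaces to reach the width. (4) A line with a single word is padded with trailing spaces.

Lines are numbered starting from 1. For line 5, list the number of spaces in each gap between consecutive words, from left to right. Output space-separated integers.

Line 1: ['big', 'stop', 'it'] (min_width=11, slack=3)
Line 2: ['oats', 'heart'] (min_width=10, slack=4)
Line 3: ['take', 'architect'] (min_width=14, slack=0)
Line 4: ['network'] (min_width=7, slack=7)
Line 5: ['content', 'voice'] (min_width=13, slack=1)
Line 6: ['I', 'large', 'word'] (min_width=12, slack=2)
Line 7: ['bus', 'early'] (min_width=9, slack=5)
Line 8: ['early', 'at'] (min_width=8, slack=6)
Line 9: ['letter', 'moon'] (min_width=11, slack=3)
Line 10: ['year', 'go'] (min_width=7, slack=7)
Line 11: ['pharmacy'] (min_width=8, slack=6)

Answer: 2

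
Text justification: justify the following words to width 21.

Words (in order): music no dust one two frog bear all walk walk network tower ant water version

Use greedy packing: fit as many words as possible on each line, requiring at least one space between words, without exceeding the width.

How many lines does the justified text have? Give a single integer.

Line 1: ['music', 'no', 'dust', 'one', 'two'] (min_width=21, slack=0)
Line 2: ['frog', 'bear', 'all', 'walk'] (min_width=18, slack=3)
Line 3: ['walk', 'network', 'tower'] (min_width=18, slack=3)
Line 4: ['ant', 'water', 'version'] (min_width=17, slack=4)
Total lines: 4

Answer: 4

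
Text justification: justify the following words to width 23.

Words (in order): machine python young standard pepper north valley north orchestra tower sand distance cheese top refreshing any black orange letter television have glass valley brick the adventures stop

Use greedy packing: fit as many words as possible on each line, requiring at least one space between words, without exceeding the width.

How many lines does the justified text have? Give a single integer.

Line 1: ['machine', 'python', 'young'] (min_width=20, slack=3)
Line 2: ['standard', 'pepper', 'north'] (min_width=21, slack=2)
Line 3: ['valley', 'north', 'orchestra'] (min_width=22, slack=1)
Line 4: ['tower', 'sand', 'distance'] (min_width=19, slack=4)
Line 5: ['cheese', 'top', 'refreshing'] (min_width=21, slack=2)
Line 6: ['any', 'black', 'orange', 'letter'] (min_width=23, slack=0)
Line 7: ['television', 'have', 'glass'] (min_width=21, slack=2)
Line 8: ['valley', 'brick', 'the'] (min_width=16, slack=7)
Line 9: ['adventures', 'stop'] (min_width=15, slack=8)
Total lines: 9

Answer: 9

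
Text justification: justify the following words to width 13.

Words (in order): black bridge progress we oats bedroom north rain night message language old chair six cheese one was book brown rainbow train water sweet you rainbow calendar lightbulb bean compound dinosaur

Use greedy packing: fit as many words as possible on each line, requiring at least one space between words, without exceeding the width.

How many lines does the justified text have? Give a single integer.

Line 1: ['black', 'bridge'] (min_width=12, slack=1)
Line 2: ['progress', 'we'] (min_width=11, slack=2)
Line 3: ['oats', 'bedroom'] (min_width=12, slack=1)
Line 4: ['north', 'rain'] (min_width=10, slack=3)
Line 5: ['night', 'message'] (min_width=13, slack=0)
Line 6: ['language', 'old'] (min_width=12, slack=1)
Line 7: ['chair', 'six'] (min_width=9, slack=4)
Line 8: ['cheese', 'one'] (min_width=10, slack=3)
Line 9: ['was', 'book'] (min_width=8, slack=5)
Line 10: ['brown', 'rainbow'] (min_width=13, slack=0)
Line 11: ['train', 'water'] (min_width=11, slack=2)
Line 12: ['sweet', 'you'] (min_width=9, slack=4)
Line 13: ['rainbow'] (min_width=7, slack=6)
Line 14: ['calendar'] (min_width=8, slack=5)
Line 15: ['lightbulb'] (min_width=9, slack=4)
Line 16: ['bean', 'compound'] (min_width=13, slack=0)
Line 17: ['dinosaur'] (min_width=8, slack=5)
Total lines: 17

Answer: 17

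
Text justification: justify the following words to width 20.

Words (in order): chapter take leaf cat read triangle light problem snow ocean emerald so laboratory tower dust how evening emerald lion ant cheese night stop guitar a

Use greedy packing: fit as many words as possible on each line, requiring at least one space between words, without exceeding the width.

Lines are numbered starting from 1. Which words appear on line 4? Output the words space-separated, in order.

Answer: ocean emerald so

Derivation:
Line 1: ['chapter', 'take', 'leaf'] (min_width=17, slack=3)
Line 2: ['cat', 'read', 'triangle'] (min_width=17, slack=3)
Line 3: ['light', 'problem', 'snow'] (min_width=18, slack=2)
Line 4: ['ocean', 'emerald', 'so'] (min_width=16, slack=4)
Line 5: ['laboratory', 'tower'] (min_width=16, slack=4)
Line 6: ['dust', 'how', 'evening'] (min_width=16, slack=4)
Line 7: ['emerald', 'lion', 'ant'] (min_width=16, slack=4)
Line 8: ['cheese', 'night', 'stop'] (min_width=17, slack=3)
Line 9: ['guitar', 'a'] (min_width=8, slack=12)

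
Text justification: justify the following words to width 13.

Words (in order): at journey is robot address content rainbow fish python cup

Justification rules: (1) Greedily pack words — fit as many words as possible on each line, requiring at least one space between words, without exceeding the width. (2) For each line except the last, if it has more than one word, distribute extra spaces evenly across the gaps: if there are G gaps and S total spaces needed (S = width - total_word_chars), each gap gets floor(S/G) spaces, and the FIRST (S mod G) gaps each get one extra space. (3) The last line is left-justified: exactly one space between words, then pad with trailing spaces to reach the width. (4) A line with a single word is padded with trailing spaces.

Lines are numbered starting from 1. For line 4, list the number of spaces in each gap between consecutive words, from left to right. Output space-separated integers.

Line 1: ['at', 'journey', 'is'] (min_width=13, slack=0)
Line 2: ['robot', 'address'] (min_width=13, slack=0)
Line 3: ['content'] (min_width=7, slack=6)
Line 4: ['rainbow', 'fish'] (min_width=12, slack=1)
Line 5: ['python', 'cup'] (min_width=10, slack=3)

Answer: 2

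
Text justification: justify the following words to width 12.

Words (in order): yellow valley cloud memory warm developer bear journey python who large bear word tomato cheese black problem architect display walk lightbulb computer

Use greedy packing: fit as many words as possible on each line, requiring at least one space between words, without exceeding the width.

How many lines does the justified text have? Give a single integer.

Line 1: ['yellow'] (min_width=6, slack=6)
Line 2: ['valley', 'cloud'] (min_width=12, slack=0)
Line 3: ['memory', 'warm'] (min_width=11, slack=1)
Line 4: ['developer'] (min_width=9, slack=3)
Line 5: ['bear', 'journey'] (min_width=12, slack=0)
Line 6: ['python', 'who'] (min_width=10, slack=2)
Line 7: ['large', 'bear'] (min_width=10, slack=2)
Line 8: ['word', 'tomato'] (min_width=11, slack=1)
Line 9: ['cheese', 'black'] (min_width=12, slack=0)
Line 10: ['problem'] (min_width=7, slack=5)
Line 11: ['architect'] (min_width=9, slack=3)
Line 12: ['display', 'walk'] (min_width=12, slack=0)
Line 13: ['lightbulb'] (min_width=9, slack=3)
Line 14: ['computer'] (min_width=8, slack=4)
Total lines: 14

Answer: 14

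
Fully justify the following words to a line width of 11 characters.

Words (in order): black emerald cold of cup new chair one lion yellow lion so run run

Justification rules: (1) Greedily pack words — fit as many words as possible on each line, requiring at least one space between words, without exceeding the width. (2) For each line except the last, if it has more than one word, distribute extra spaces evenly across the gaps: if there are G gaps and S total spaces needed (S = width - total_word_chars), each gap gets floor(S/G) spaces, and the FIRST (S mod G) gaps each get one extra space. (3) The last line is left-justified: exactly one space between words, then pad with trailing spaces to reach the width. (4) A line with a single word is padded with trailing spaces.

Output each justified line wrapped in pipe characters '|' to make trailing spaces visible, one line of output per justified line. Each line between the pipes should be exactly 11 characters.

Answer: |black      |
|emerald    |
|cold of cup|
|new   chair|
|one    lion|
|yellow lion|
|so run run |

Derivation:
Line 1: ['black'] (min_width=5, slack=6)
Line 2: ['emerald'] (min_width=7, slack=4)
Line 3: ['cold', 'of', 'cup'] (min_width=11, slack=0)
Line 4: ['new', 'chair'] (min_width=9, slack=2)
Line 5: ['one', 'lion'] (min_width=8, slack=3)
Line 6: ['yellow', 'lion'] (min_width=11, slack=0)
Line 7: ['so', 'run', 'run'] (min_width=10, slack=1)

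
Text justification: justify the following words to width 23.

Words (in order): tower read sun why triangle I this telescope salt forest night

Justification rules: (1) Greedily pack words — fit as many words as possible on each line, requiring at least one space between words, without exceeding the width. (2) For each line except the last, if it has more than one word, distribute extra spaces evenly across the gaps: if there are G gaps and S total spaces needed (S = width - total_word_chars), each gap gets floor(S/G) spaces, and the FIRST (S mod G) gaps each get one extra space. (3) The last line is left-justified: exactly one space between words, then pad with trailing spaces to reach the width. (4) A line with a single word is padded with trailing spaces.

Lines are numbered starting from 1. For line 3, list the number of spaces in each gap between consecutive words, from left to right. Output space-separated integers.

Answer: 2 2

Derivation:
Line 1: ['tower', 'read', 'sun', 'why'] (min_width=18, slack=5)
Line 2: ['triangle', 'I', 'this'] (min_width=15, slack=8)
Line 3: ['telescope', 'salt', 'forest'] (min_width=21, slack=2)
Line 4: ['night'] (min_width=5, slack=18)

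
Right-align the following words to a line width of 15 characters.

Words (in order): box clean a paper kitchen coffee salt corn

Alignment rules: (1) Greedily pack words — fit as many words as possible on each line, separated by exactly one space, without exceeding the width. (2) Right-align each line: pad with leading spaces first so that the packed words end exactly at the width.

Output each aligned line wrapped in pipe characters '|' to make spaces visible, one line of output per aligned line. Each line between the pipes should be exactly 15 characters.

Answer: |    box clean a|
|  paper kitchen|
|    coffee salt|
|           corn|

Derivation:
Line 1: ['box', 'clean', 'a'] (min_width=11, slack=4)
Line 2: ['paper', 'kitchen'] (min_width=13, slack=2)
Line 3: ['coffee', 'salt'] (min_width=11, slack=4)
Line 4: ['corn'] (min_width=4, slack=11)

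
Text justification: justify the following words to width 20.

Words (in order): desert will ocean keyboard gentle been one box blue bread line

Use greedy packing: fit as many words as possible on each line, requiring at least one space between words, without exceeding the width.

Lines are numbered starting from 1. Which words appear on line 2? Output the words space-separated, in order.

Answer: keyboard gentle been

Derivation:
Line 1: ['desert', 'will', 'ocean'] (min_width=17, slack=3)
Line 2: ['keyboard', 'gentle', 'been'] (min_width=20, slack=0)
Line 3: ['one', 'box', 'blue', 'bread'] (min_width=18, slack=2)
Line 4: ['line'] (min_width=4, slack=16)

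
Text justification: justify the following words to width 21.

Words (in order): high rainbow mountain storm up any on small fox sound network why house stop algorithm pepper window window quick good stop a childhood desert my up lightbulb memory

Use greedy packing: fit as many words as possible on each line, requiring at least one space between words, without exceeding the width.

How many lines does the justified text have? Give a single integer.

Answer: 8

Derivation:
Line 1: ['high', 'rainbow', 'mountain'] (min_width=21, slack=0)
Line 2: ['storm', 'up', 'any', 'on', 'small'] (min_width=21, slack=0)
Line 3: ['fox', 'sound', 'network', 'why'] (min_width=21, slack=0)
Line 4: ['house', 'stop', 'algorithm'] (min_width=20, slack=1)
Line 5: ['pepper', 'window', 'window'] (min_width=20, slack=1)
Line 6: ['quick', 'good', 'stop', 'a'] (min_width=17, slack=4)
Line 7: ['childhood', 'desert', 'my'] (min_width=19, slack=2)
Line 8: ['up', 'lightbulb', 'memory'] (min_width=19, slack=2)
Total lines: 8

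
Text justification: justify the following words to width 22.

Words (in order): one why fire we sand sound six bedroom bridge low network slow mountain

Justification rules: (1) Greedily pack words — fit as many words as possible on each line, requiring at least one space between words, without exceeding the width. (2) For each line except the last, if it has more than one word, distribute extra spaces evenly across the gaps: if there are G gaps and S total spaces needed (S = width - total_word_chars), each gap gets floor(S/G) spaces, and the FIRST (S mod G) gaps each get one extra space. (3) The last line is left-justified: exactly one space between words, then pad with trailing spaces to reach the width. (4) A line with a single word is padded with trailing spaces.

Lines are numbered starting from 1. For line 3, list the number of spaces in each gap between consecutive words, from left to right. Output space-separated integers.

Answer: 3 3

Derivation:
Line 1: ['one', 'why', 'fire', 'we', 'sand'] (min_width=20, slack=2)
Line 2: ['sound', 'six', 'bedroom'] (min_width=17, slack=5)
Line 3: ['bridge', 'low', 'network'] (min_width=18, slack=4)
Line 4: ['slow', 'mountain'] (min_width=13, slack=9)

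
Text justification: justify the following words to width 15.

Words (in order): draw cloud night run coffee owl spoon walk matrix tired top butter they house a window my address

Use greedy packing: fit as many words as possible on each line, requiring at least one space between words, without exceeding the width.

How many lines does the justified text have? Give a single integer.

Line 1: ['draw', 'cloud'] (min_width=10, slack=5)
Line 2: ['night', 'run'] (min_width=9, slack=6)
Line 3: ['coffee', 'owl'] (min_width=10, slack=5)
Line 4: ['spoon', 'walk'] (min_width=10, slack=5)
Line 5: ['matrix', 'tired'] (min_width=12, slack=3)
Line 6: ['top', 'butter', 'they'] (min_width=15, slack=0)
Line 7: ['house', 'a', 'window'] (min_width=14, slack=1)
Line 8: ['my', 'address'] (min_width=10, slack=5)
Total lines: 8

Answer: 8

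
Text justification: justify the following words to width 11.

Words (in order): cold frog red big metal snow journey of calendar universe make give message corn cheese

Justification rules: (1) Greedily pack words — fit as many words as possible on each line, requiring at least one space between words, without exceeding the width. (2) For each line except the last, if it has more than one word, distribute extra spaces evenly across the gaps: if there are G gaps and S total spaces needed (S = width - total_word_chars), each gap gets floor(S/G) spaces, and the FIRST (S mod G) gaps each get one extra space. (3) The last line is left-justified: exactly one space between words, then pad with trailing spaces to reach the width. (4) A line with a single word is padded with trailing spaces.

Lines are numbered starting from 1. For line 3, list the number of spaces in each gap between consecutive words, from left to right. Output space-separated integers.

Answer: 2

Derivation:
Line 1: ['cold', 'frog'] (min_width=9, slack=2)
Line 2: ['red', 'big'] (min_width=7, slack=4)
Line 3: ['metal', 'snow'] (min_width=10, slack=1)
Line 4: ['journey', 'of'] (min_width=10, slack=1)
Line 5: ['calendar'] (min_width=8, slack=3)
Line 6: ['universe'] (min_width=8, slack=3)
Line 7: ['make', 'give'] (min_width=9, slack=2)
Line 8: ['message'] (min_width=7, slack=4)
Line 9: ['corn', 'cheese'] (min_width=11, slack=0)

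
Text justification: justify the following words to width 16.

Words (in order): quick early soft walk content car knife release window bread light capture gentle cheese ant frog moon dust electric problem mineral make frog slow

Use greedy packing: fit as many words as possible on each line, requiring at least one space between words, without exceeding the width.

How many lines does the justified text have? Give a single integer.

Line 1: ['quick', 'early', 'soft'] (min_width=16, slack=0)
Line 2: ['walk', 'content', 'car'] (min_width=16, slack=0)
Line 3: ['knife', 'release'] (min_width=13, slack=3)
Line 4: ['window', 'bread'] (min_width=12, slack=4)
Line 5: ['light', 'capture'] (min_width=13, slack=3)
Line 6: ['gentle', 'cheese'] (min_width=13, slack=3)
Line 7: ['ant', 'frog', 'moon'] (min_width=13, slack=3)
Line 8: ['dust', 'electric'] (min_width=13, slack=3)
Line 9: ['problem', 'mineral'] (min_width=15, slack=1)
Line 10: ['make', 'frog', 'slow'] (min_width=14, slack=2)
Total lines: 10

Answer: 10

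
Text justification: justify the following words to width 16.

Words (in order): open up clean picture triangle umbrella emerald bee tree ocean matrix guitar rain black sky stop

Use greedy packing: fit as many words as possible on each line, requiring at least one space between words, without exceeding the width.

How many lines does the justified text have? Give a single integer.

Answer: 7

Derivation:
Line 1: ['open', 'up', 'clean'] (min_width=13, slack=3)
Line 2: ['picture', 'triangle'] (min_width=16, slack=0)
Line 3: ['umbrella', 'emerald'] (min_width=16, slack=0)
Line 4: ['bee', 'tree', 'ocean'] (min_width=14, slack=2)
Line 5: ['matrix', 'guitar'] (min_width=13, slack=3)
Line 6: ['rain', 'black', 'sky'] (min_width=14, slack=2)
Line 7: ['stop'] (min_width=4, slack=12)
Total lines: 7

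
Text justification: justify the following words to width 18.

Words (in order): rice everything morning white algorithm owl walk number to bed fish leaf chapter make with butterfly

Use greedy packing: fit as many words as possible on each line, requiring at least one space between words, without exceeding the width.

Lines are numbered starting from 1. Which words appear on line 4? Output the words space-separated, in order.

Answer: number to bed fish

Derivation:
Line 1: ['rice', 'everything'] (min_width=15, slack=3)
Line 2: ['morning', 'white'] (min_width=13, slack=5)
Line 3: ['algorithm', 'owl', 'walk'] (min_width=18, slack=0)
Line 4: ['number', 'to', 'bed', 'fish'] (min_width=18, slack=0)
Line 5: ['leaf', 'chapter', 'make'] (min_width=17, slack=1)
Line 6: ['with', 'butterfly'] (min_width=14, slack=4)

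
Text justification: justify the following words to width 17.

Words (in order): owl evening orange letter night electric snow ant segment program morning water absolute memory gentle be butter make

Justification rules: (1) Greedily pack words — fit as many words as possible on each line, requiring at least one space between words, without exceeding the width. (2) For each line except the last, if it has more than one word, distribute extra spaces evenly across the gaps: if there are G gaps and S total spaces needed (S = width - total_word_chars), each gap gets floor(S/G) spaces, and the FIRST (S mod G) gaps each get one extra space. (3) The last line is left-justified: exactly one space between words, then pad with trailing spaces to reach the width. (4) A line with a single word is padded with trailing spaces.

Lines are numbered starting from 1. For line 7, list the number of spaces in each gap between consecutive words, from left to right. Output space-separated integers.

Answer: 2 1

Derivation:
Line 1: ['owl', 'evening'] (min_width=11, slack=6)
Line 2: ['orange', 'letter'] (min_width=13, slack=4)
Line 3: ['night', 'electric'] (min_width=14, slack=3)
Line 4: ['snow', 'ant', 'segment'] (min_width=16, slack=1)
Line 5: ['program', 'morning'] (min_width=15, slack=2)
Line 6: ['water', 'absolute'] (min_width=14, slack=3)
Line 7: ['memory', 'gentle', 'be'] (min_width=16, slack=1)
Line 8: ['butter', 'make'] (min_width=11, slack=6)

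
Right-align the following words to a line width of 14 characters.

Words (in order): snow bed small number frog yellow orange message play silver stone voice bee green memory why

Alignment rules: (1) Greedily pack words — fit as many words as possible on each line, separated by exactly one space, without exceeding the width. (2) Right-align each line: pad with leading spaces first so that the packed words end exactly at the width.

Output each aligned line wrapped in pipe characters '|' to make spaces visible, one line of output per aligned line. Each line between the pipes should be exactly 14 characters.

Answer: |snow bed small|
|   number frog|
| yellow orange|
|  message play|
|  silver stone|
|     voice bee|
|  green memory|
|           why|

Derivation:
Line 1: ['snow', 'bed', 'small'] (min_width=14, slack=0)
Line 2: ['number', 'frog'] (min_width=11, slack=3)
Line 3: ['yellow', 'orange'] (min_width=13, slack=1)
Line 4: ['message', 'play'] (min_width=12, slack=2)
Line 5: ['silver', 'stone'] (min_width=12, slack=2)
Line 6: ['voice', 'bee'] (min_width=9, slack=5)
Line 7: ['green', 'memory'] (min_width=12, slack=2)
Line 8: ['why'] (min_width=3, slack=11)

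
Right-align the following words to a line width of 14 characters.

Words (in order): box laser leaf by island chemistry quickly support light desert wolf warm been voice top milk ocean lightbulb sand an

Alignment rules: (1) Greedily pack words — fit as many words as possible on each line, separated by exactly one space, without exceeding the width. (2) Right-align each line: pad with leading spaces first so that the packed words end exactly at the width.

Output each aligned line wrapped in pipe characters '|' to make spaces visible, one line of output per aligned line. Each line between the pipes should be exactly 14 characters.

Answer: |box laser leaf|
|     by island|
|     chemistry|
|       quickly|
| support light|
|   desert wolf|
|     warm been|
|voice top milk|
|         ocean|
|lightbulb sand|
|            an|

Derivation:
Line 1: ['box', 'laser', 'leaf'] (min_width=14, slack=0)
Line 2: ['by', 'island'] (min_width=9, slack=5)
Line 3: ['chemistry'] (min_width=9, slack=5)
Line 4: ['quickly'] (min_width=7, slack=7)
Line 5: ['support', 'light'] (min_width=13, slack=1)
Line 6: ['desert', 'wolf'] (min_width=11, slack=3)
Line 7: ['warm', 'been'] (min_width=9, slack=5)
Line 8: ['voice', 'top', 'milk'] (min_width=14, slack=0)
Line 9: ['ocean'] (min_width=5, slack=9)
Line 10: ['lightbulb', 'sand'] (min_width=14, slack=0)
Line 11: ['an'] (min_width=2, slack=12)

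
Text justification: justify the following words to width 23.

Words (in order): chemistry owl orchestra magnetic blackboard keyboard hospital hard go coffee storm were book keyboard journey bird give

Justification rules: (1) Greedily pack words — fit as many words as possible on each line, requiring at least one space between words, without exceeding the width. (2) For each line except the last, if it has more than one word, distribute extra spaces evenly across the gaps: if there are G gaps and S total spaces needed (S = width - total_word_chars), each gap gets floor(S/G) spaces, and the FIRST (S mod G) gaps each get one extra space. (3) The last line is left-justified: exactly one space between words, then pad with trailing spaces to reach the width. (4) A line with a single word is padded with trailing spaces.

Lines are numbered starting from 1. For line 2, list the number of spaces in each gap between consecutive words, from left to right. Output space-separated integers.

Answer: 5

Derivation:
Line 1: ['chemistry', 'owl', 'orchestra'] (min_width=23, slack=0)
Line 2: ['magnetic', 'blackboard'] (min_width=19, slack=4)
Line 3: ['keyboard', 'hospital', 'hard'] (min_width=22, slack=1)
Line 4: ['go', 'coffee', 'storm', 'were'] (min_width=20, slack=3)
Line 5: ['book', 'keyboard', 'journey'] (min_width=21, slack=2)
Line 6: ['bird', 'give'] (min_width=9, slack=14)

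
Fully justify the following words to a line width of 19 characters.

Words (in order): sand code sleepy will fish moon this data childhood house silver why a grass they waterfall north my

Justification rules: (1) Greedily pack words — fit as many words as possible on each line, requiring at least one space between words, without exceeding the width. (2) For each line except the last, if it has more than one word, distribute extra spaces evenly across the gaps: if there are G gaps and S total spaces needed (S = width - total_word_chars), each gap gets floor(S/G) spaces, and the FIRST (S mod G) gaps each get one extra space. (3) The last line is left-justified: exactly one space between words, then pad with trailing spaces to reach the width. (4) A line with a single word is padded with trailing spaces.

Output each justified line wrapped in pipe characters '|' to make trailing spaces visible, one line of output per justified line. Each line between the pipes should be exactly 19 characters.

Line 1: ['sand', 'code', 'sleepy'] (min_width=16, slack=3)
Line 2: ['will', 'fish', 'moon', 'this'] (min_width=19, slack=0)
Line 3: ['data', 'childhood'] (min_width=14, slack=5)
Line 4: ['house', 'silver', 'why', 'a'] (min_width=18, slack=1)
Line 5: ['grass', 'they'] (min_width=10, slack=9)
Line 6: ['waterfall', 'north', 'my'] (min_width=18, slack=1)

Answer: |sand   code  sleepy|
|will fish moon this|
|data      childhood|
|house  silver why a|
|grass          they|
|waterfall north my |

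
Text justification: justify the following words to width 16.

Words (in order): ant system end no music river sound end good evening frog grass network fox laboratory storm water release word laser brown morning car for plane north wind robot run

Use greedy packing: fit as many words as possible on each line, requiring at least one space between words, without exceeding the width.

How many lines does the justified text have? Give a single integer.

Line 1: ['ant', 'system', 'end'] (min_width=14, slack=2)
Line 2: ['no', 'music', 'river'] (min_width=14, slack=2)
Line 3: ['sound', 'end', 'good'] (min_width=14, slack=2)
Line 4: ['evening', 'frog'] (min_width=12, slack=4)
Line 5: ['grass', 'network'] (min_width=13, slack=3)
Line 6: ['fox', 'laboratory'] (min_width=14, slack=2)
Line 7: ['storm', 'water'] (min_width=11, slack=5)
Line 8: ['release', 'word'] (min_width=12, slack=4)
Line 9: ['laser', 'brown'] (min_width=11, slack=5)
Line 10: ['morning', 'car', 'for'] (min_width=15, slack=1)
Line 11: ['plane', 'north', 'wind'] (min_width=16, slack=0)
Line 12: ['robot', 'run'] (min_width=9, slack=7)
Total lines: 12

Answer: 12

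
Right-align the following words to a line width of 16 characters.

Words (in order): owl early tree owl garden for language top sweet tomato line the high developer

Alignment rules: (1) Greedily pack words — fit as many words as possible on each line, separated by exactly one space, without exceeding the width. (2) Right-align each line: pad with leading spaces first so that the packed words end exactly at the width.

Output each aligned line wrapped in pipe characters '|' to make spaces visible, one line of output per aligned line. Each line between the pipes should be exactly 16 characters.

Answer: |  owl early tree|
|  owl garden for|
|    language top|
|    sweet tomato|
|   line the high|
|       developer|

Derivation:
Line 1: ['owl', 'early', 'tree'] (min_width=14, slack=2)
Line 2: ['owl', 'garden', 'for'] (min_width=14, slack=2)
Line 3: ['language', 'top'] (min_width=12, slack=4)
Line 4: ['sweet', 'tomato'] (min_width=12, slack=4)
Line 5: ['line', 'the', 'high'] (min_width=13, slack=3)
Line 6: ['developer'] (min_width=9, slack=7)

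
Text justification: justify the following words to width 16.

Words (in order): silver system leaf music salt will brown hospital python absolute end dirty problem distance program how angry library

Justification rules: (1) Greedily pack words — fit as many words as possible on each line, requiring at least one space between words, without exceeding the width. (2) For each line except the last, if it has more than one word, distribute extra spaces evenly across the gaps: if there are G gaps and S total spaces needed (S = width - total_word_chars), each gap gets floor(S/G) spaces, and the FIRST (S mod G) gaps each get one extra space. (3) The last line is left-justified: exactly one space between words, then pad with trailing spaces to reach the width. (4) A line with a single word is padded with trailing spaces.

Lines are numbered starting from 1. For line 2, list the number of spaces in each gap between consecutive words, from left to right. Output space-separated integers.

Line 1: ['silver', 'system'] (min_width=13, slack=3)
Line 2: ['leaf', 'music', 'salt'] (min_width=15, slack=1)
Line 3: ['will', 'brown'] (min_width=10, slack=6)
Line 4: ['hospital', 'python'] (min_width=15, slack=1)
Line 5: ['absolute', 'end'] (min_width=12, slack=4)
Line 6: ['dirty', 'problem'] (min_width=13, slack=3)
Line 7: ['distance', 'program'] (min_width=16, slack=0)
Line 8: ['how', 'angry'] (min_width=9, slack=7)
Line 9: ['library'] (min_width=7, slack=9)

Answer: 2 1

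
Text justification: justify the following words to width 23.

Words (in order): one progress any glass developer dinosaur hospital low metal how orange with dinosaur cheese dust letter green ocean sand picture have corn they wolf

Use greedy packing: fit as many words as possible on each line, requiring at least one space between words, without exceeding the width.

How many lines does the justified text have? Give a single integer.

Answer: 8

Derivation:
Line 1: ['one', 'progress', 'any', 'glass'] (min_width=22, slack=1)
Line 2: ['developer', 'dinosaur'] (min_width=18, slack=5)
Line 3: ['hospital', 'low', 'metal', 'how'] (min_width=22, slack=1)
Line 4: ['orange', 'with', 'dinosaur'] (min_width=20, slack=3)
Line 5: ['cheese', 'dust', 'letter'] (min_width=18, slack=5)
Line 6: ['green', 'ocean', 'sand'] (min_width=16, slack=7)
Line 7: ['picture', 'have', 'corn', 'they'] (min_width=22, slack=1)
Line 8: ['wolf'] (min_width=4, slack=19)
Total lines: 8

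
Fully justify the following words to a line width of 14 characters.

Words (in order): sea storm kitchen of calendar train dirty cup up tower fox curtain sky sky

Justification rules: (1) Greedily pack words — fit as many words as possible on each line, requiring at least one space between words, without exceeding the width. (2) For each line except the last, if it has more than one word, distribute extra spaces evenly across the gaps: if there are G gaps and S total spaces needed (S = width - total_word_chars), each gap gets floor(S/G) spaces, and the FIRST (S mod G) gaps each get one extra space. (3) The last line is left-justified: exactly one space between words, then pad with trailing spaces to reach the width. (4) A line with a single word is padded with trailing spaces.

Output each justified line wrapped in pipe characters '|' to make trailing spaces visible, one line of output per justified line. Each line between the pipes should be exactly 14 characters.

Answer: |sea      storm|
|kitchen     of|
|calendar train|
|dirty  cup  up|
|tower      fox|
|curtain    sky|
|sky           |

Derivation:
Line 1: ['sea', 'storm'] (min_width=9, slack=5)
Line 2: ['kitchen', 'of'] (min_width=10, slack=4)
Line 3: ['calendar', 'train'] (min_width=14, slack=0)
Line 4: ['dirty', 'cup', 'up'] (min_width=12, slack=2)
Line 5: ['tower', 'fox'] (min_width=9, slack=5)
Line 6: ['curtain', 'sky'] (min_width=11, slack=3)
Line 7: ['sky'] (min_width=3, slack=11)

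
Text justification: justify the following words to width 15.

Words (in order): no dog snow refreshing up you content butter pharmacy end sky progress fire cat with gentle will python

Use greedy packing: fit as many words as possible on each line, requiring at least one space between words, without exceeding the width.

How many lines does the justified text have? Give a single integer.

Line 1: ['no', 'dog', 'snow'] (min_width=11, slack=4)
Line 2: ['refreshing', 'up'] (min_width=13, slack=2)
Line 3: ['you', 'content'] (min_width=11, slack=4)
Line 4: ['butter', 'pharmacy'] (min_width=15, slack=0)
Line 5: ['end', 'sky'] (min_width=7, slack=8)
Line 6: ['progress', 'fire'] (min_width=13, slack=2)
Line 7: ['cat', 'with', 'gentle'] (min_width=15, slack=0)
Line 8: ['will', 'python'] (min_width=11, slack=4)
Total lines: 8

Answer: 8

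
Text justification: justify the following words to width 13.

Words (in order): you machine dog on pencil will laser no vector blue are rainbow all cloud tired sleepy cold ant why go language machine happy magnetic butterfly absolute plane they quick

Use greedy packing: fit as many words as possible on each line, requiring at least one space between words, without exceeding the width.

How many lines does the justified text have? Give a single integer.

Answer: 15

Derivation:
Line 1: ['you', 'machine'] (min_width=11, slack=2)
Line 2: ['dog', 'on', 'pencil'] (min_width=13, slack=0)
Line 3: ['will', 'laser', 'no'] (min_width=13, slack=0)
Line 4: ['vector', 'blue'] (min_width=11, slack=2)
Line 5: ['are', 'rainbow'] (min_width=11, slack=2)
Line 6: ['all', 'cloud'] (min_width=9, slack=4)
Line 7: ['tired', 'sleepy'] (min_width=12, slack=1)
Line 8: ['cold', 'ant', 'why'] (min_width=12, slack=1)
Line 9: ['go', 'language'] (min_width=11, slack=2)
Line 10: ['machine', 'happy'] (min_width=13, slack=0)
Line 11: ['magnetic'] (min_width=8, slack=5)
Line 12: ['butterfly'] (min_width=9, slack=4)
Line 13: ['absolute'] (min_width=8, slack=5)
Line 14: ['plane', 'they'] (min_width=10, slack=3)
Line 15: ['quick'] (min_width=5, slack=8)
Total lines: 15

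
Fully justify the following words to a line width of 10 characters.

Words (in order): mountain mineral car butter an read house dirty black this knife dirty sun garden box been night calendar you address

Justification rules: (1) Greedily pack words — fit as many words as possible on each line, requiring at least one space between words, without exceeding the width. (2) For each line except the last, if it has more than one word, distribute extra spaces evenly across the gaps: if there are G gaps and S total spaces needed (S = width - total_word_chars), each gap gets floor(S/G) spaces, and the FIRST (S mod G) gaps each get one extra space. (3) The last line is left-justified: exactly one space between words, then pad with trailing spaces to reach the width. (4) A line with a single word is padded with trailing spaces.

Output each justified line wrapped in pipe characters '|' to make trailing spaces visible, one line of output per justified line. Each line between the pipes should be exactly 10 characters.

Answer: |mountain  |
|mineral   |
|car butter|
|an    read|
|house     |
|dirty     |
|black this|
|knife     |
|dirty  sun|
|garden box|
|been night|
|calendar  |
|you       |
|address   |

Derivation:
Line 1: ['mountain'] (min_width=8, slack=2)
Line 2: ['mineral'] (min_width=7, slack=3)
Line 3: ['car', 'butter'] (min_width=10, slack=0)
Line 4: ['an', 'read'] (min_width=7, slack=3)
Line 5: ['house'] (min_width=5, slack=5)
Line 6: ['dirty'] (min_width=5, slack=5)
Line 7: ['black', 'this'] (min_width=10, slack=0)
Line 8: ['knife'] (min_width=5, slack=5)
Line 9: ['dirty', 'sun'] (min_width=9, slack=1)
Line 10: ['garden', 'box'] (min_width=10, slack=0)
Line 11: ['been', 'night'] (min_width=10, slack=0)
Line 12: ['calendar'] (min_width=8, slack=2)
Line 13: ['you'] (min_width=3, slack=7)
Line 14: ['address'] (min_width=7, slack=3)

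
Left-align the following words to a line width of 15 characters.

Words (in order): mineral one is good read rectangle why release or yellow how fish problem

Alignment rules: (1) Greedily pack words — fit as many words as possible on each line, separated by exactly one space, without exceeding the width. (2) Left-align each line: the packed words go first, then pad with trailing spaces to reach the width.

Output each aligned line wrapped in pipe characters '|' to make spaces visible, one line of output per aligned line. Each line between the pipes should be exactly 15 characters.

Line 1: ['mineral', 'one', 'is'] (min_width=14, slack=1)
Line 2: ['good', 'read'] (min_width=9, slack=6)
Line 3: ['rectangle', 'why'] (min_width=13, slack=2)
Line 4: ['release', 'or'] (min_width=10, slack=5)
Line 5: ['yellow', 'how', 'fish'] (min_width=15, slack=0)
Line 6: ['problem'] (min_width=7, slack=8)

Answer: |mineral one is |
|good read      |
|rectangle why  |
|release or     |
|yellow how fish|
|problem        |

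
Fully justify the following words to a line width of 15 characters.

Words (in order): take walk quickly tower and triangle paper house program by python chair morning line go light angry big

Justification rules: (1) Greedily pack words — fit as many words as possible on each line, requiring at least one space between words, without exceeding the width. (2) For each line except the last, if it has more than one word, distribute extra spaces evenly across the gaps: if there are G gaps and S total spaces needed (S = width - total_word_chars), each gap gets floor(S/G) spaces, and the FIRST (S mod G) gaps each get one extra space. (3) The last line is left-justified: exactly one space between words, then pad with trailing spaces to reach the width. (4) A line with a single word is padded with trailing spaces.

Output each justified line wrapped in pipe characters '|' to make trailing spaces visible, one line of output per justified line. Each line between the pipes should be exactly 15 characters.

Line 1: ['take', 'walk'] (min_width=9, slack=6)
Line 2: ['quickly', 'tower'] (min_width=13, slack=2)
Line 3: ['and', 'triangle'] (min_width=12, slack=3)
Line 4: ['paper', 'house'] (min_width=11, slack=4)
Line 5: ['program', 'by'] (min_width=10, slack=5)
Line 6: ['python', 'chair'] (min_width=12, slack=3)
Line 7: ['morning', 'line', 'go'] (min_width=15, slack=0)
Line 8: ['light', 'angry', 'big'] (min_width=15, slack=0)

Answer: |take       walk|
|quickly   tower|
|and    triangle|
|paper     house|
|program      by|
|python    chair|
|morning line go|
|light angry big|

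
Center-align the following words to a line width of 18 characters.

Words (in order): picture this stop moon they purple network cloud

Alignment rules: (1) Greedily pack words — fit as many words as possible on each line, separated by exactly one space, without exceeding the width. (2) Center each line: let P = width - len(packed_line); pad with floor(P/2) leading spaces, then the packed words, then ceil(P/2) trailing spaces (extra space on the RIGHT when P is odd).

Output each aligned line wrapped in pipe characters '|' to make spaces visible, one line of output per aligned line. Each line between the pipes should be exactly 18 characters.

Line 1: ['picture', 'this', 'stop'] (min_width=17, slack=1)
Line 2: ['moon', 'they', 'purple'] (min_width=16, slack=2)
Line 3: ['network', 'cloud'] (min_width=13, slack=5)

Answer: |picture this stop |
| moon they purple |
|  network cloud   |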